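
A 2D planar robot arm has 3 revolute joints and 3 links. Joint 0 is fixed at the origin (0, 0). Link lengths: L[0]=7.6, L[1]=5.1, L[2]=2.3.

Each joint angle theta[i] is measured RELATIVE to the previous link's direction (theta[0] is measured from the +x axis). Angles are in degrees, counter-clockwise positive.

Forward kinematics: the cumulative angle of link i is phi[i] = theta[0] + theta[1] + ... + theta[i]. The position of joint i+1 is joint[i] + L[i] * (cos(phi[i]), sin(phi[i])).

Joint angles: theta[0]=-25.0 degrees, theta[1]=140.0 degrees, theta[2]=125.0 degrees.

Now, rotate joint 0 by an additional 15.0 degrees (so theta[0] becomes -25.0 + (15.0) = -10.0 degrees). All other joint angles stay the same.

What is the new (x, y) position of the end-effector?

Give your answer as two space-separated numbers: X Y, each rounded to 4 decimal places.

Answer: 3.6110 0.3655

Derivation:
joint[0] = (0.0000, 0.0000)  (base)
link 0: phi[0] = -10 = -10 deg
  cos(-10 deg) = 0.9848, sin(-10 deg) = -0.1736
  joint[1] = (0.0000, 0.0000) + 7.6 * (0.9848, -0.1736) = (0.0000 + 7.4845, 0.0000 + -1.3197) = (7.4845, -1.3197)
link 1: phi[1] = -10 + 140 = 130 deg
  cos(130 deg) = -0.6428, sin(130 deg) = 0.7660
  joint[2] = (7.4845, -1.3197) + 5.1 * (-0.6428, 0.7660) = (7.4845 + -3.2782, -1.3197 + 3.9068) = (4.2063, 2.5871)
link 2: phi[2] = -10 + 140 + 125 = 255 deg
  cos(255 deg) = -0.2588, sin(255 deg) = -0.9659
  joint[3] = (4.2063, 2.5871) + 2.3 * (-0.2588, -0.9659) = (4.2063 + -0.5953, 2.5871 + -2.2216) = (3.6110, 0.3655)
End effector: (3.6110, 0.3655)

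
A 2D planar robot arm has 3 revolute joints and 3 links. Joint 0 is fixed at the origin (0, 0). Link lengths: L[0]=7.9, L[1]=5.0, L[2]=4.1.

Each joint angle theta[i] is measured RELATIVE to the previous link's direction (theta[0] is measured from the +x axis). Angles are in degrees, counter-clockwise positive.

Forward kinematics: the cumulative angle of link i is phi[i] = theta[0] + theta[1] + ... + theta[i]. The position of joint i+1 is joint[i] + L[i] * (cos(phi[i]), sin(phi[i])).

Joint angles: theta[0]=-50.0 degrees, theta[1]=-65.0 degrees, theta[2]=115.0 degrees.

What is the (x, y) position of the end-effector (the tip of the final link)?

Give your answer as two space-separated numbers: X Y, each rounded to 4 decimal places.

joint[0] = (0.0000, 0.0000)  (base)
link 0: phi[0] = -50 = -50 deg
  cos(-50 deg) = 0.6428, sin(-50 deg) = -0.7660
  joint[1] = (0.0000, 0.0000) + 7.9 * (0.6428, -0.7660) = (0.0000 + 5.0780, 0.0000 + -6.0518) = (5.0780, -6.0518)
link 1: phi[1] = -50 + -65 = -115 deg
  cos(-115 deg) = -0.4226, sin(-115 deg) = -0.9063
  joint[2] = (5.0780, -6.0518) + 5 * (-0.4226, -0.9063) = (5.0780 + -2.1131, -6.0518 + -4.5315) = (2.9649, -10.5833)
link 2: phi[2] = -50 + -65 + 115 = 0 deg
  cos(0 deg) = 1.0000, sin(0 deg) = 0.0000
  joint[3] = (2.9649, -10.5833) + 4.1 * (1.0000, 0.0000) = (2.9649 + 4.1000, -10.5833 + 0.0000) = (7.0649, -10.5833)
End effector: (7.0649, -10.5833)

Answer: 7.0649 -10.5833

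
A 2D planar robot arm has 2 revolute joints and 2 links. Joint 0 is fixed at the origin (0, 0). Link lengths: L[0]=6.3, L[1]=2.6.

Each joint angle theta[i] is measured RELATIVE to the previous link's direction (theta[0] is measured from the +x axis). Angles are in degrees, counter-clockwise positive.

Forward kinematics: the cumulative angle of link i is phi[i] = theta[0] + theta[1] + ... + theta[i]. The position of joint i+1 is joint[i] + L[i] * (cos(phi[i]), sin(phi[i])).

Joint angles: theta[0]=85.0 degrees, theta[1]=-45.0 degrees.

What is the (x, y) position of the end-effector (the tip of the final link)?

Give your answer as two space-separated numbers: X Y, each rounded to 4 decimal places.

Answer: 2.5408 7.9473

Derivation:
joint[0] = (0.0000, 0.0000)  (base)
link 0: phi[0] = 85 = 85 deg
  cos(85 deg) = 0.0872, sin(85 deg) = 0.9962
  joint[1] = (0.0000, 0.0000) + 6.3 * (0.0872, 0.9962) = (0.0000 + 0.5491, 0.0000 + 6.2760) = (0.5491, 6.2760)
link 1: phi[1] = 85 + -45 = 40 deg
  cos(40 deg) = 0.7660, sin(40 deg) = 0.6428
  joint[2] = (0.5491, 6.2760) + 2.6 * (0.7660, 0.6428) = (0.5491 + 1.9917, 6.2760 + 1.6712) = (2.5408, 7.9473)
End effector: (2.5408, 7.9473)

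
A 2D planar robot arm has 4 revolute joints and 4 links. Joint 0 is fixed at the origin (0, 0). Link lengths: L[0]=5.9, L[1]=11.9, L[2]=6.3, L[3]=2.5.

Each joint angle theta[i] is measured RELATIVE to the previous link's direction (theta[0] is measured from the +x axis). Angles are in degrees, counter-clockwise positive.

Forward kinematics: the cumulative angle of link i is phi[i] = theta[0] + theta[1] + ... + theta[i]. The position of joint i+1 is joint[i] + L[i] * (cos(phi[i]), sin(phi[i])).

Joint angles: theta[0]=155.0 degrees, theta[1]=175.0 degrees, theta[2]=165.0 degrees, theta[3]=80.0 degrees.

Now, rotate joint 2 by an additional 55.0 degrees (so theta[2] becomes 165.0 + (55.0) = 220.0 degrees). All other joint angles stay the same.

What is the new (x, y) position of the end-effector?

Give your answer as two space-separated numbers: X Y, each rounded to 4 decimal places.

Answer: -1.2458 -7.0505

Derivation:
joint[0] = (0.0000, 0.0000)  (base)
link 0: phi[0] = 155 = 155 deg
  cos(155 deg) = -0.9063, sin(155 deg) = 0.4226
  joint[1] = (0.0000, 0.0000) + 5.9 * (-0.9063, 0.4226) = (0.0000 + -5.3472, 0.0000 + 2.4934) = (-5.3472, 2.4934)
link 1: phi[1] = 155 + 175 = 330 deg
  cos(330 deg) = 0.8660, sin(330 deg) = -0.5000
  joint[2] = (-5.3472, 2.4934) + 11.9 * (0.8660, -0.5000) = (-5.3472 + 10.3057, 2.4934 + -5.9500) = (4.9585, -3.4566)
link 2: phi[2] = 155 + 175 + 220 = 550 deg
  cos(550 deg) = -0.9848, sin(550 deg) = -0.1736
  joint[3] = (4.9585, -3.4566) + 6.3 * (-0.9848, -0.1736) = (4.9585 + -6.2043, -3.4566 + -1.0940) = (-1.2458, -4.5505)
link 3: phi[3] = 155 + 175 + 220 + 80 = 630 deg
  cos(630 deg) = -0.0000, sin(630 deg) = -1.0000
  joint[4] = (-1.2458, -4.5505) + 2.5 * (-0.0000, -1.0000) = (-1.2458 + -0.0000, -4.5505 + -2.5000) = (-1.2458, -7.0505)
End effector: (-1.2458, -7.0505)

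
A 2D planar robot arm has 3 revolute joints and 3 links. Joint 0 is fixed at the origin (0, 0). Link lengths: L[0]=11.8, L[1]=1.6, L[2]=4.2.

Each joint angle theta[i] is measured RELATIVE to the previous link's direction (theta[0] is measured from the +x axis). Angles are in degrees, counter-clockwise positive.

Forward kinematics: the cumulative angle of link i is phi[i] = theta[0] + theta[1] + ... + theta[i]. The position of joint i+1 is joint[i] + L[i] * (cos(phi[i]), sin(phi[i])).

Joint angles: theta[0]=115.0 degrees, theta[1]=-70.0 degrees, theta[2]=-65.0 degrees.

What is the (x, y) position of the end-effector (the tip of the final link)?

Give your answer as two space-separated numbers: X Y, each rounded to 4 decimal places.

Answer: 0.0912 10.3893

Derivation:
joint[0] = (0.0000, 0.0000)  (base)
link 0: phi[0] = 115 = 115 deg
  cos(115 deg) = -0.4226, sin(115 deg) = 0.9063
  joint[1] = (0.0000, 0.0000) + 11.8 * (-0.4226, 0.9063) = (0.0000 + -4.9869, 0.0000 + 10.6944) = (-4.9869, 10.6944)
link 1: phi[1] = 115 + -70 = 45 deg
  cos(45 deg) = 0.7071, sin(45 deg) = 0.7071
  joint[2] = (-4.9869, 10.6944) + 1.6 * (0.7071, 0.7071) = (-4.9869 + 1.1314, 10.6944 + 1.1314) = (-3.8555, 11.8258)
link 2: phi[2] = 115 + -70 + -65 = -20 deg
  cos(-20 deg) = 0.9397, sin(-20 deg) = -0.3420
  joint[3] = (-3.8555, 11.8258) + 4.2 * (0.9397, -0.3420) = (-3.8555 + 3.9467, 11.8258 + -1.4365) = (0.0912, 10.3893)
End effector: (0.0912, 10.3893)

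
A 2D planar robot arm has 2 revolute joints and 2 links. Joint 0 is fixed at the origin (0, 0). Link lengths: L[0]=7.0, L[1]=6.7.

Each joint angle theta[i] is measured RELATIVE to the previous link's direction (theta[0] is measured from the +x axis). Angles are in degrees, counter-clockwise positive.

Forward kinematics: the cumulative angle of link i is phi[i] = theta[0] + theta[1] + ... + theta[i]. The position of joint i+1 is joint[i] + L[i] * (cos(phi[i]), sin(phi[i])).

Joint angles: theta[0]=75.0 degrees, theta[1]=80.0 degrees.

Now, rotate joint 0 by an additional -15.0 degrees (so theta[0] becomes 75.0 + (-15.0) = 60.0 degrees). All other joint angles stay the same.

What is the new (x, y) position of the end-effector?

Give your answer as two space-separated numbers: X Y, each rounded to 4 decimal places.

joint[0] = (0.0000, 0.0000)  (base)
link 0: phi[0] = 60 = 60 deg
  cos(60 deg) = 0.5000, sin(60 deg) = 0.8660
  joint[1] = (0.0000, 0.0000) + 7 * (0.5000, 0.8660) = (0.0000 + 3.5000, 0.0000 + 6.0622) = (3.5000, 6.0622)
link 1: phi[1] = 60 + 80 = 140 deg
  cos(140 deg) = -0.7660, sin(140 deg) = 0.6428
  joint[2] = (3.5000, 6.0622) + 6.7 * (-0.7660, 0.6428) = (3.5000 + -5.1325, 6.0622 + 4.3067) = (-1.6325, 10.3689)
End effector: (-1.6325, 10.3689)

Answer: -1.6325 10.3689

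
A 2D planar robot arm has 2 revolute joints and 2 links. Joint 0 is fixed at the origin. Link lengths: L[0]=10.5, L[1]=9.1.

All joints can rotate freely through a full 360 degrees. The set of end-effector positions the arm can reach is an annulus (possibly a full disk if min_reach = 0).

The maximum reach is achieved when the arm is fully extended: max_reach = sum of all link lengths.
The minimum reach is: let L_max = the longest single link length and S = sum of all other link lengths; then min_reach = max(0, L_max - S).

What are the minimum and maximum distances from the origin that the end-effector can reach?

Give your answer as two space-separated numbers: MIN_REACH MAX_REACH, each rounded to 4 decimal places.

Link lengths: [10.5, 9.1]
max_reach = 10.5 + 9.1 = 19.6
L_max = max([10.5, 9.1]) = 10.5
S (sum of others) = 19.6 - 10.5 = 9.1
min_reach = max(0, 10.5 - 9.1) = max(0, 1.4) = 1.4

Answer: 1.4000 19.6000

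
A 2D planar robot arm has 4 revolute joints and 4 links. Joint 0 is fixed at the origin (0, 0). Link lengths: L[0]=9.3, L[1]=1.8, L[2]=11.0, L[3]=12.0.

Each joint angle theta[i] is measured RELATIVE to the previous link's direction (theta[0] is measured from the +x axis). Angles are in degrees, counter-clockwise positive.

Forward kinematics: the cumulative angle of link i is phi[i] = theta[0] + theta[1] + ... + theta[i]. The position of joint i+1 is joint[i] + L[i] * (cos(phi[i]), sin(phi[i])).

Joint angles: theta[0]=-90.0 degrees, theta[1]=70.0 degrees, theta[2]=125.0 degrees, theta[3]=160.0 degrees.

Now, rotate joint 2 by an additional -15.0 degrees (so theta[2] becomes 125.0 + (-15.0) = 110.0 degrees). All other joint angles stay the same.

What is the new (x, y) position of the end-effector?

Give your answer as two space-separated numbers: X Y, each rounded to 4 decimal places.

Answer: -2.4128 -10.1919

Derivation:
joint[0] = (0.0000, 0.0000)  (base)
link 0: phi[0] = -90 = -90 deg
  cos(-90 deg) = 0.0000, sin(-90 deg) = -1.0000
  joint[1] = (0.0000, 0.0000) + 9.3 * (0.0000, -1.0000) = (0.0000 + 0.0000, 0.0000 + -9.3000) = (0.0000, -9.3000)
link 1: phi[1] = -90 + 70 = -20 deg
  cos(-20 deg) = 0.9397, sin(-20 deg) = -0.3420
  joint[2] = (0.0000, -9.3000) + 1.8 * (0.9397, -0.3420) = (0.0000 + 1.6914, -9.3000 + -0.6156) = (1.6914, -9.9156)
link 2: phi[2] = -90 + 70 + 110 = 90 deg
  cos(90 deg) = 0.0000, sin(90 deg) = 1.0000
  joint[3] = (1.6914, -9.9156) + 11 * (0.0000, 1.0000) = (1.6914 + 0.0000, -9.9156 + 11.0000) = (1.6914, 1.0844)
link 3: phi[3] = -90 + 70 + 110 + 160 = 250 deg
  cos(250 deg) = -0.3420, sin(250 deg) = -0.9397
  joint[4] = (1.6914, 1.0844) + 12 * (-0.3420, -0.9397) = (1.6914 + -4.1042, 1.0844 + -11.2763) = (-2.4128, -10.1919)
End effector: (-2.4128, -10.1919)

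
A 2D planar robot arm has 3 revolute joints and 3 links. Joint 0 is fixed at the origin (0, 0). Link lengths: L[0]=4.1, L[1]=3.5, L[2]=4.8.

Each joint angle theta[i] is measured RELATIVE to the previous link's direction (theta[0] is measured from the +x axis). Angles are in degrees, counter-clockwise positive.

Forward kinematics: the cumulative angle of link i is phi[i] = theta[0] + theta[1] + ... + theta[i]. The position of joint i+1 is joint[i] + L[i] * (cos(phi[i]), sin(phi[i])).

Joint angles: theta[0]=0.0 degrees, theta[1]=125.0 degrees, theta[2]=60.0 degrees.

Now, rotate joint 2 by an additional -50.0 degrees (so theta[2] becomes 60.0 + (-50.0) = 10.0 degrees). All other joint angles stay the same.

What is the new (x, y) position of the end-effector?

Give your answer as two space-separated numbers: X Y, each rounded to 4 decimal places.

Answer: -1.3016 6.2611

Derivation:
joint[0] = (0.0000, 0.0000)  (base)
link 0: phi[0] = 0 = 0 deg
  cos(0 deg) = 1.0000, sin(0 deg) = 0.0000
  joint[1] = (0.0000, 0.0000) + 4.1 * (1.0000, 0.0000) = (0.0000 + 4.1000, 0.0000 + 0.0000) = (4.1000, 0.0000)
link 1: phi[1] = 0 + 125 = 125 deg
  cos(125 deg) = -0.5736, sin(125 deg) = 0.8192
  joint[2] = (4.1000, 0.0000) + 3.5 * (-0.5736, 0.8192) = (4.1000 + -2.0075, 0.0000 + 2.8670) = (2.0925, 2.8670)
link 2: phi[2] = 0 + 125 + 10 = 135 deg
  cos(135 deg) = -0.7071, sin(135 deg) = 0.7071
  joint[3] = (2.0925, 2.8670) + 4.8 * (-0.7071, 0.7071) = (2.0925 + -3.3941, 2.8670 + 3.3941) = (-1.3016, 6.2611)
End effector: (-1.3016, 6.2611)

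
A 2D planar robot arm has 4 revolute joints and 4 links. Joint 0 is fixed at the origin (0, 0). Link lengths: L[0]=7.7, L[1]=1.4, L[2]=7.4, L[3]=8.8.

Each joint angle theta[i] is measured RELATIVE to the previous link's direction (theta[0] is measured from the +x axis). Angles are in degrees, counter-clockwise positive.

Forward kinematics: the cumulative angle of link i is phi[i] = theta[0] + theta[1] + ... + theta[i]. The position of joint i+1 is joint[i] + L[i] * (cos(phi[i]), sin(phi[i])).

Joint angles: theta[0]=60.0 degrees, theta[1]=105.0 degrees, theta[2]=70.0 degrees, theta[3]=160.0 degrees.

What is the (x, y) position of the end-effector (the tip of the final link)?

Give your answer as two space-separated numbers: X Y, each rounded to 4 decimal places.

Answer: 5.4618 6.0165

Derivation:
joint[0] = (0.0000, 0.0000)  (base)
link 0: phi[0] = 60 = 60 deg
  cos(60 deg) = 0.5000, sin(60 deg) = 0.8660
  joint[1] = (0.0000, 0.0000) + 7.7 * (0.5000, 0.8660) = (0.0000 + 3.8500, 0.0000 + 6.6684) = (3.8500, 6.6684)
link 1: phi[1] = 60 + 105 = 165 deg
  cos(165 deg) = -0.9659, sin(165 deg) = 0.2588
  joint[2] = (3.8500, 6.6684) + 1.4 * (-0.9659, 0.2588) = (3.8500 + -1.3523, 6.6684 + 0.3623) = (2.4977, 7.0307)
link 2: phi[2] = 60 + 105 + 70 = 235 deg
  cos(235 deg) = -0.5736, sin(235 deg) = -0.8192
  joint[3] = (2.4977, 7.0307) + 7.4 * (-0.5736, -0.8192) = (2.4977 + -4.2445, 7.0307 + -6.0617) = (-1.7468, 0.9690)
link 3: phi[3] = 60 + 105 + 70 + 160 = 395 deg
  cos(395 deg) = 0.8192, sin(395 deg) = 0.5736
  joint[4] = (-1.7468, 0.9690) + 8.8 * (0.8192, 0.5736) = (-1.7468 + 7.2085, 0.9690 + 5.0475) = (5.4618, 6.0165)
End effector: (5.4618, 6.0165)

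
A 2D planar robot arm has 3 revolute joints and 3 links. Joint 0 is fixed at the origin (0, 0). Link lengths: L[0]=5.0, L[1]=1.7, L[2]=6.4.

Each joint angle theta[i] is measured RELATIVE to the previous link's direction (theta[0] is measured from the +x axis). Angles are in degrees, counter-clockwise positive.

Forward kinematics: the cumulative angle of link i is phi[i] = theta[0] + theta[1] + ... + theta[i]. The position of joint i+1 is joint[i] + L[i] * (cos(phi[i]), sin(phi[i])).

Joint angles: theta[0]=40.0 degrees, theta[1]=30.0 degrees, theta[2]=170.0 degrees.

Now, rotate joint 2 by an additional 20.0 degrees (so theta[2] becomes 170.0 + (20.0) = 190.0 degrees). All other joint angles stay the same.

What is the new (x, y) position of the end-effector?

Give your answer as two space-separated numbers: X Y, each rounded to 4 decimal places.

joint[0] = (0.0000, 0.0000)  (base)
link 0: phi[0] = 40 = 40 deg
  cos(40 deg) = 0.7660, sin(40 deg) = 0.6428
  joint[1] = (0.0000, 0.0000) + 5 * (0.7660, 0.6428) = (0.0000 + 3.8302, 0.0000 + 3.2139) = (3.8302, 3.2139)
link 1: phi[1] = 40 + 30 = 70 deg
  cos(70 deg) = 0.3420, sin(70 deg) = 0.9397
  joint[2] = (3.8302, 3.2139) + 1.7 * (0.3420, 0.9397) = (3.8302 + 0.5814, 3.2139 + 1.5975) = (4.4117, 4.8114)
link 2: phi[2] = 40 + 30 + 190 = 260 deg
  cos(260 deg) = -0.1736, sin(260 deg) = -0.9848
  joint[3] = (4.4117, 4.8114) + 6.4 * (-0.1736, -0.9848) = (4.4117 + -1.1113, 4.8114 + -6.3028) = (3.3003, -1.4914)
End effector: (3.3003, -1.4914)

Answer: 3.3003 -1.4914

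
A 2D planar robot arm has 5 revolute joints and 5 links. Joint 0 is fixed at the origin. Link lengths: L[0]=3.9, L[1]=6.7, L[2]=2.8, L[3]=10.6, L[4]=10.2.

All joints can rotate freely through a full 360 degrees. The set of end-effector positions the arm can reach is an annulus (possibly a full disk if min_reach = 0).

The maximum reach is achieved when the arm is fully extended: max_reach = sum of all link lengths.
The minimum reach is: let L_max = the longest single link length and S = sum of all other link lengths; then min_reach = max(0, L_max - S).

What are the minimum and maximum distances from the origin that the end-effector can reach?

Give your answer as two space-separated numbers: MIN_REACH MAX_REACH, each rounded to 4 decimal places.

Link lengths: [3.9, 6.7, 2.8, 10.6, 10.2]
max_reach = 3.9 + 6.7 + 2.8 + 10.6 + 10.2 = 34.2
L_max = max([3.9, 6.7, 2.8, 10.6, 10.2]) = 10.6
S (sum of others) = 34.2 - 10.6 = 23.6
min_reach = max(0, 10.6 - 23.6) = max(0, -13) = 0

Answer: 0.0000 34.2000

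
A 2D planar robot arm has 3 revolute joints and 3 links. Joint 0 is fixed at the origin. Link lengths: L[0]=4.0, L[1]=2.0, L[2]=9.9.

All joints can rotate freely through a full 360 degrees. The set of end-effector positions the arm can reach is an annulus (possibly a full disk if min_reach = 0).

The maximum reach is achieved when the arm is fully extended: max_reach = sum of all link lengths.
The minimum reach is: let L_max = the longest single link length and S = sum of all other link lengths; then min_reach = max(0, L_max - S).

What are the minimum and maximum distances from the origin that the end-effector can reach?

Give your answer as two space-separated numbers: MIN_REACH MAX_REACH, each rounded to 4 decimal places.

Answer: 3.9000 15.9000

Derivation:
Link lengths: [4.0, 2.0, 9.9]
max_reach = 4 + 2 + 9.9 = 15.9
L_max = max([4.0, 2.0, 9.9]) = 9.9
S (sum of others) = 15.9 - 9.9 = 6
min_reach = max(0, 9.9 - 6) = max(0, 3.9) = 3.9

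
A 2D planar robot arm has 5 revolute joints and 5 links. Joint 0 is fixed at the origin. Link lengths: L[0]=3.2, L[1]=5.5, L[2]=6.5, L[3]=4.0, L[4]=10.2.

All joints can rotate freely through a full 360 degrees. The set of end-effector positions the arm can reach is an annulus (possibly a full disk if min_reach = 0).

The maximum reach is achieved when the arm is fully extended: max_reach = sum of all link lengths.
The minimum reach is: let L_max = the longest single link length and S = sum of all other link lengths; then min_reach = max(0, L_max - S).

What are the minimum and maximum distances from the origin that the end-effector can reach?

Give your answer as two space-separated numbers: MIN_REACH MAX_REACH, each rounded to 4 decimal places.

Link lengths: [3.2, 5.5, 6.5, 4.0, 10.2]
max_reach = 3.2 + 5.5 + 6.5 + 4 + 10.2 = 29.4
L_max = max([3.2, 5.5, 6.5, 4.0, 10.2]) = 10.2
S (sum of others) = 29.4 - 10.2 = 19.2
min_reach = max(0, 10.2 - 19.2) = max(0, -9) = 0

Answer: 0.0000 29.4000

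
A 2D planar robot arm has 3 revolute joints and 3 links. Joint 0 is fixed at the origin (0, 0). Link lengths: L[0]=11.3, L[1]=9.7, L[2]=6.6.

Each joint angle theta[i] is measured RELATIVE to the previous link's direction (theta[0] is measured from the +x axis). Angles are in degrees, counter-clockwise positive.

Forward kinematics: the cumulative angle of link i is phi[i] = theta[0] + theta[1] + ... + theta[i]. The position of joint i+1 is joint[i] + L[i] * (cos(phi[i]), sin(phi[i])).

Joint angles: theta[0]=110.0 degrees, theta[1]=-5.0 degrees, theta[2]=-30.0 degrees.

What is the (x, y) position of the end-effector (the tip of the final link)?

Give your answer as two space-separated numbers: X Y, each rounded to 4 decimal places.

Answer: -4.6672 26.3631

Derivation:
joint[0] = (0.0000, 0.0000)  (base)
link 0: phi[0] = 110 = 110 deg
  cos(110 deg) = -0.3420, sin(110 deg) = 0.9397
  joint[1] = (0.0000, 0.0000) + 11.3 * (-0.3420, 0.9397) = (0.0000 + -3.8648, 0.0000 + 10.6185) = (-3.8648, 10.6185)
link 1: phi[1] = 110 + -5 = 105 deg
  cos(105 deg) = -0.2588, sin(105 deg) = 0.9659
  joint[2] = (-3.8648, 10.6185) + 9.7 * (-0.2588, 0.9659) = (-3.8648 + -2.5105, 10.6185 + 9.3695) = (-6.3754, 19.9880)
link 2: phi[2] = 110 + -5 + -30 = 75 deg
  cos(75 deg) = 0.2588, sin(75 deg) = 0.9659
  joint[3] = (-6.3754, 19.9880) + 6.6 * (0.2588, 0.9659) = (-6.3754 + 1.7082, 19.9880 + 6.3751) = (-4.6672, 26.3631)
End effector: (-4.6672, 26.3631)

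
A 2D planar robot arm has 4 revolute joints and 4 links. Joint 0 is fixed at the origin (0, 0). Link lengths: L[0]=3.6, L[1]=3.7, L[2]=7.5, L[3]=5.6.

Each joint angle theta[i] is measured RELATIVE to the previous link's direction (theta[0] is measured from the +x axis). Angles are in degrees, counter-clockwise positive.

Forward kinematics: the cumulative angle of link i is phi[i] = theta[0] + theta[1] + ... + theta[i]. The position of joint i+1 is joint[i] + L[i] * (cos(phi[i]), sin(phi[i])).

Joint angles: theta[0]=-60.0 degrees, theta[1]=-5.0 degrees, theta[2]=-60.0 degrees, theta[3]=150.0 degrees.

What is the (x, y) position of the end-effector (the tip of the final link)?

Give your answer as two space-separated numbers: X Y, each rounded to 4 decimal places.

Answer: 4.1372 -10.2480

Derivation:
joint[0] = (0.0000, 0.0000)  (base)
link 0: phi[0] = -60 = -60 deg
  cos(-60 deg) = 0.5000, sin(-60 deg) = -0.8660
  joint[1] = (0.0000, 0.0000) + 3.6 * (0.5000, -0.8660) = (0.0000 + 1.8000, 0.0000 + -3.1177) = (1.8000, -3.1177)
link 1: phi[1] = -60 + -5 = -65 deg
  cos(-65 deg) = 0.4226, sin(-65 deg) = -0.9063
  joint[2] = (1.8000, -3.1177) + 3.7 * (0.4226, -0.9063) = (1.8000 + 1.5637, -3.1177 + -3.3533) = (3.3637, -6.4710)
link 2: phi[2] = -60 + -5 + -60 = -125 deg
  cos(-125 deg) = -0.5736, sin(-125 deg) = -0.8192
  joint[3] = (3.3637, -6.4710) + 7.5 * (-0.5736, -0.8192) = (3.3637 + -4.3018, -6.4710 + -6.1436) = (-0.9381, -12.6147)
link 3: phi[3] = -60 + -5 + -60 + 150 = 25 deg
  cos(25 deg) = 0.9063, sin(25 deg) = 0.4226
  joint[4] = (-0.9381, -12.6147) + 5.6 * (0.9063, 0.4226) = (-0.9381 + 5.0753, -12.6147 + 2.3667) = (4.1372, -10.2480)
End effector: (4.1372, -10.2480)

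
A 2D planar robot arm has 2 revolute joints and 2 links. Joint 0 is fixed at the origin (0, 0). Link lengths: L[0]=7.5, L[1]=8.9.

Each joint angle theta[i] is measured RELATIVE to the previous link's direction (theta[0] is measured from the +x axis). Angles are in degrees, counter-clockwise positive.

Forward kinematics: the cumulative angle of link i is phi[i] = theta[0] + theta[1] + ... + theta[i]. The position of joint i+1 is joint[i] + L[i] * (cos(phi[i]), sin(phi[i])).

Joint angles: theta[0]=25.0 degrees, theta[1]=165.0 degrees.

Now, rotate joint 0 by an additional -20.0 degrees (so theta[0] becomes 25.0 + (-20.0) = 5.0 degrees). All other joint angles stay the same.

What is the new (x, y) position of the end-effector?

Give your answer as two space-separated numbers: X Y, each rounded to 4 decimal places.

Answer: -1.2933 2.1991

Derivation:
joint[0] = (0.0000, 0.0000)  (base)
link 0: phi[0] = 5 = 5 deg
  cos(5 deg) = 0.9962, sin(5 deg) = 0.0872
  joint[1] = (0.0000, 0.0000) + 7.5 * (0.9962, 0.0872) = (0.0000 + 7.4715, 0.0000 + 0.6537) = (7.4715, 0.6537)
link 1: phi[1] = 5 + 165 = 170 deg
  cos(170 deg) = -0.9848, sin(170 deg) = 0.1736
  joint[2] = (7.4715, 0.6537) + 8.9 * (-0.9848, 0.1736) = (7.4715 + -8.7648, 0.6537 + 1.5455) = (-1.2933, 2.1991)
End effector: (-1.2933, 2.1991)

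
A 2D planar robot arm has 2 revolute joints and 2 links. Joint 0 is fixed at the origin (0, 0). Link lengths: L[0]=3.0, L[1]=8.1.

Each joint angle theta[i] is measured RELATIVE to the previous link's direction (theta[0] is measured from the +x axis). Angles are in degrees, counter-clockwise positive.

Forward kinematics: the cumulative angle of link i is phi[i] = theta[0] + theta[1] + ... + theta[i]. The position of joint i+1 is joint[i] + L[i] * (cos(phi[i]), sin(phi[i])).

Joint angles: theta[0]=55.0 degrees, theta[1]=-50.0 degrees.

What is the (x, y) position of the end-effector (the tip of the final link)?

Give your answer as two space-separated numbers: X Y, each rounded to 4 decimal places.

joint[0] = (0.0000, 0.0000)  (base)
link 0: phi[0] = 55 = 55 deg
  cos(55 deg) = 0.5736, sin(55 deg) = 0.8192
  joint[1] = (0.0000, 0.0000) + 3 * (0.5736, 0.8192) = (0.0000 + 1.7207, 0.0000 + 2.4575) = (1.7207, 2.4575)
link 1: phi[1] = 55 + -50 = 5 deg
  cos(5 deg) = 0.9962, sin(5 deg) = 0.0872
  joint[2] = (1.7207, 2.4575) + 8.1 * (0.9962, 0.0872) = (1.7207 + 8.0692, 2.4575 + 0.7060) = (9.7899, 3.1634)
End effector: (9.7899, 3.1634)

Answer: 9.7899 3.1634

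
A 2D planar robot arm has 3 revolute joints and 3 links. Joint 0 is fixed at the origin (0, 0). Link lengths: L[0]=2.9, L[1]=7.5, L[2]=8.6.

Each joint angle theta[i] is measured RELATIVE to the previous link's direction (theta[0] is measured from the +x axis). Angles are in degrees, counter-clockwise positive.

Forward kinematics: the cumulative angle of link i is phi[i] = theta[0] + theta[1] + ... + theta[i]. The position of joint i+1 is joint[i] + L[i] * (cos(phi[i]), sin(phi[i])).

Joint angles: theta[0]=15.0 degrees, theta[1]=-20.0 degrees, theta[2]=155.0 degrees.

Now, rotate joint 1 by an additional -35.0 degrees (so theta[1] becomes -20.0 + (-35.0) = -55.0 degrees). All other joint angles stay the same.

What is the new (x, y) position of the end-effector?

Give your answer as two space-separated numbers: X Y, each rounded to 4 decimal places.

joint[0] = (0.0000, 0.0000)  (base)
link 0: phi[0] = 15 = 15 deg
  cos(15 deg) = 0.9659, sin(15 deg) = 0.2588
  joint[1] = (0.0000, 0.0000) + 2.9 * (0.9659, 0.2588) = (0.0000 + 2.8012, 0.0000 + 0.7506) = (2.8012, 0.7506)
link 1: phi[1] = 15 + -55 = -40 deg
  cos(-40 deg) = 0.7660, sin(-40 deg) = -0.6428
  joint[2] = (2.8012, 0.7506) + 7.5 * (0.7660, -0.6428) = (2.8012 + 5.7453, 0.7506 + -4.8209) = (8.5465, -4.0703)
link 2: phi[2] = 15 + -55 + 155 = 115 deg
  cos(115 deg) = -0.4226, sin(115 deg) = 0.9063
  joint[3] = (8.5465, -4.0703) + 8.6 * (-0.4226, 0.9063) = (8.5465 + -3.6345, -4.0703 + 7.7942) = (4.9120, 3.7239)
End effector: (4.9120, 3.7239)

Answer: 4.9120 3.7239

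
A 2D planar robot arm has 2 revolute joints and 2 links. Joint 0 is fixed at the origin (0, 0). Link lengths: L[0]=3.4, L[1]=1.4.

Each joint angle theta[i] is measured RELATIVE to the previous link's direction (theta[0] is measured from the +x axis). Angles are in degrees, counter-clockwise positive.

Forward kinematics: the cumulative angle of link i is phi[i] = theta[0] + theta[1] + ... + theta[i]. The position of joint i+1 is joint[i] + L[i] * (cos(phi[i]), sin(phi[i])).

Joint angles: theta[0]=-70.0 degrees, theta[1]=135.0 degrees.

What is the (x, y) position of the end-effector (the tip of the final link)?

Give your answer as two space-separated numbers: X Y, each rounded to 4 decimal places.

Answer: 1.7545 -1.9261

Derivation:
joint[0] = (0.0000, 0.0000)  (base)
link 0: phi[0] = -70 = -70 deg
  cos(-70 deg) = 0.3420, sin(-70 deg) = -0.9397
  joint[1] = (0.0000, 0.0000) + 3.4 * (0.3420, -0.9397) = (0.0000 + 1.1629, 0.0000 + -3.1950) = (1.1629, -3.1950)
link 1: phi[1] = -70 + 135 = 65 deg
  cos(65 deg) = 0.4226, sin(65 deg) = 0.9063
  joint[2] = (1.1629, -3.1950) + 1.4 * (0.4226, 0.9063) = (1.1629 + 0.5917, -3.1950 + 1.2688) = (1.7545, -1.9261)
End effector: (1.7545, -1.9261)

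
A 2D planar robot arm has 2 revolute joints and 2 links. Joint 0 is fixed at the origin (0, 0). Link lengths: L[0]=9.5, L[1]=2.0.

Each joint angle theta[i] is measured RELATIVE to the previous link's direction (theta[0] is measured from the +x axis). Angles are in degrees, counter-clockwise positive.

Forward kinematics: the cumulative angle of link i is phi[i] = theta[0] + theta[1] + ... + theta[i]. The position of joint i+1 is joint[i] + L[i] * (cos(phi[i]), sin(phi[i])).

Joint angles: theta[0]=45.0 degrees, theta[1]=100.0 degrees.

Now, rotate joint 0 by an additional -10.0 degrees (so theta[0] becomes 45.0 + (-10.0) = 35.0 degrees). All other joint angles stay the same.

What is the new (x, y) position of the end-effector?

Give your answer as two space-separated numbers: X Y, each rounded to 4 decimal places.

joint[0] = (0.0000, 0.0000)  (base)
link 0: phi[0] = 35 = 35 deg
  cos(35 deg) = 0.8192, sin(35 deg) = 0.5736
  joint[1] = (0.0000, 0.0000) + 9.5 * (0.8192, 0.5736) = (0.0000 + 7.7819, 0.0000 + 5.4490) = (7.7819, 5.4490)
link 1: phi[1] = 35 + 100 = 135 deg
  cos(135 deg) = -0.7071, sin(135 deg) = 0.7071
  joint[2] = (7.7819, 5.4490) + 2 * (-0.7071, 0.7071) = (7.7819 + -1.4142, 5.4490 + 1.4142) = (6.3677, 6.8632)
End effector: (6.3677, 6.8632)

Answer: 6.3677 6.8632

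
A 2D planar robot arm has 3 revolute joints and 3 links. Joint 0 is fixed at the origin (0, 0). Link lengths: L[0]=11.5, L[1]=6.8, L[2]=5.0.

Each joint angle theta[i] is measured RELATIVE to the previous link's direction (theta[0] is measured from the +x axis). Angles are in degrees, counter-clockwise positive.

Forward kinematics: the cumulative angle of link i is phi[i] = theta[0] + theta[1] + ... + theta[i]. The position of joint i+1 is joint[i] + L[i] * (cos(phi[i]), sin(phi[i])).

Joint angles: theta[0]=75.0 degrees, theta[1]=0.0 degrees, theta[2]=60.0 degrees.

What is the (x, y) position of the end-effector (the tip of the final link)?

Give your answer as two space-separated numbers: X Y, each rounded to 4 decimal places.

joint[0] = (0.0000, 0.0000)  (base)
link 0: phi[0] = 75 = 75 deg
  cos(75 deg) = 0.2588, sin(75 deg) = 0.9659
  joint[1] = (0.0000, 0.0000) + 11.5 * (0.2588, 0.9659) = (0.0000 + 2.9764, 0.0000 + 11.1081) = (2.9764, 11.1081)
link 1: phi[1] = 75 + 0 = 75 deg
  cos(75 deg) = 0.2588, sin(75 deg) = 0.9659
  joint[2] = (2.9764, 11.1081) + 6.8 * (0.2588, 0.9659) = (2.9764 + 1.7600, 11.1081 + 6.5683) = (4.7364, 17.6764)
link 2: phi[2] = 75 + 0 + 60 = 135 deg
  cos(135 deg) = -0.7071, sin(135 deg) = 0.7071
  joint[3] = (4.7364, 17.6764) + 5 * (-0.7071, 0.7071) = (4.7364 + -3.5355, 17.6764 + 3.5355) = (1.2009, 21.2120)
End effector: (1.2009, 21.2120)

Answer: 1.2009 21.2120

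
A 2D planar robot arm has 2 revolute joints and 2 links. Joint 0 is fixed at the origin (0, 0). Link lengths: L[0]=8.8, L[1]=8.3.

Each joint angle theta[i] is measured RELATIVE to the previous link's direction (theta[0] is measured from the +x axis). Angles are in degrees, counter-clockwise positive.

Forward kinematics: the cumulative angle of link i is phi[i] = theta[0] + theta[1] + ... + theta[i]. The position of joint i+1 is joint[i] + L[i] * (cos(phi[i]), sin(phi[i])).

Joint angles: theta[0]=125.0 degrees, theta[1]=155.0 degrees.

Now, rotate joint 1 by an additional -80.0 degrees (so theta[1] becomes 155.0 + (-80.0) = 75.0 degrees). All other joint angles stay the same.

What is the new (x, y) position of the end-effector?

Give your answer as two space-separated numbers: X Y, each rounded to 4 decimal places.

Answer: -12.8469 4.3698

Derivation:
joint[0] = (0.0000, 0.0000)  (base)
link 0: phi[0] = 125 = 125 deg
  cos(125 deg) = -0.5736, sin(125 deg) = 0.8192
  joint[1] = (0.0000, 0.0000) + 8.8 * (-0.5736, 0.8192) = (0.0000 + -5.0475, 0.0000 + 7.2085) = (-5.0475, 7.2085)
link 1: phi[1] = 125 + 75 = 200 deg
  cos(200 deg) = -0.9397, sin(200 deg) = -0.3420
  joint[2] = (-5.0475, 7.2085) + 8.3 * (-0.9397, -0.3420) = (-5.0475 + -7.7994, 7.2085 + -2.8388) = (-12.8469, 4.3698)
End effector: (-12.8469, 4.3698)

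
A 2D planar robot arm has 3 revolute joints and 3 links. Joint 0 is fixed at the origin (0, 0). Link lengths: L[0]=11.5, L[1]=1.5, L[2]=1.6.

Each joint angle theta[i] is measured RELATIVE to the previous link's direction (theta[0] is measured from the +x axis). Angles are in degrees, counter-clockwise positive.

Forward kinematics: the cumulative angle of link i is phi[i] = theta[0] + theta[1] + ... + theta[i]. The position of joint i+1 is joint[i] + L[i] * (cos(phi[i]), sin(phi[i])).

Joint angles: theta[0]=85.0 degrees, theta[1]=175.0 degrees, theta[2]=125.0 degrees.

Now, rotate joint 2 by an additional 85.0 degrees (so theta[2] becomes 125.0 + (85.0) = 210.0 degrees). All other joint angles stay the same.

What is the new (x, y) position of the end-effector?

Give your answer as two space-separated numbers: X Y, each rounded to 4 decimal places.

joint[0] = (0.0000, 0.0000)  (base)
link 0: phi[0] = 85 = 85 deg
  cos(85 deg) = 0.0872, sin(85 deg) = 0.9962
  joint[1] = (0.0000, 0.0000) + 11.5 * (0.0872, 0.9962) = (0.0000 + 1.0023, 0.0000 + 11.4562) = (1.0023, 11.4562)
link 1: phi[1] = 85 + 175 = 260 deg
  cos(260 deg) = -0.1736, sin(260 deg) = -0.9848
  joint[2] = (1.0023, 11.4562) + 1.5 * (-0.1736, -0.9848) = (1.0023 + -0.2605, 11.4562 + -1.4772) = (0.7418, 9.9790)
link 2: phi[2] = 85 + 175 + 210 = 470 deg
  cos(470 deg) = -0.3420, sin(470 deg) = 0.9397
  joint[3] = (0.7418, 9.9790) + 1.6 * (-0.3420, 0.9397) = (0.7418 + -0.5472, 9.9790 + 1.5035) = (0.1946, 11.4825)
End effector: (0.1946, 11.4825)

Answer: 0.1946 11.4825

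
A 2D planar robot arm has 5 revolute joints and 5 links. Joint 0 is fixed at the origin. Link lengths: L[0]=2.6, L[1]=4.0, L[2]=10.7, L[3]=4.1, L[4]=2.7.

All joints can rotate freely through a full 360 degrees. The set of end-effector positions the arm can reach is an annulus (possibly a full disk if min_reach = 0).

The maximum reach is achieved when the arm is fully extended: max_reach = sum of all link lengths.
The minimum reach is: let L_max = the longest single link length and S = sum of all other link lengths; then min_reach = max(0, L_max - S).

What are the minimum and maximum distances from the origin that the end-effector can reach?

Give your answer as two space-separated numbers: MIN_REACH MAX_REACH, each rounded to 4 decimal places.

Link lengths: [2.6, 4.0, 10.7, 4.1, 2.7]
max_reach = 2.6 + 4 + 10.7 + 4.1 + 2.7 = 24.1
L_max = max([2.6, 4.0, 10.7, 4.1, 2.7]) = 10.7
S (sum of others) = 24.1 - 10.7 = 13.4
min_reach = max(0, 10.7 - 13.4) = max(0, -2.7) = 0

Answer: 0.0000 24.1000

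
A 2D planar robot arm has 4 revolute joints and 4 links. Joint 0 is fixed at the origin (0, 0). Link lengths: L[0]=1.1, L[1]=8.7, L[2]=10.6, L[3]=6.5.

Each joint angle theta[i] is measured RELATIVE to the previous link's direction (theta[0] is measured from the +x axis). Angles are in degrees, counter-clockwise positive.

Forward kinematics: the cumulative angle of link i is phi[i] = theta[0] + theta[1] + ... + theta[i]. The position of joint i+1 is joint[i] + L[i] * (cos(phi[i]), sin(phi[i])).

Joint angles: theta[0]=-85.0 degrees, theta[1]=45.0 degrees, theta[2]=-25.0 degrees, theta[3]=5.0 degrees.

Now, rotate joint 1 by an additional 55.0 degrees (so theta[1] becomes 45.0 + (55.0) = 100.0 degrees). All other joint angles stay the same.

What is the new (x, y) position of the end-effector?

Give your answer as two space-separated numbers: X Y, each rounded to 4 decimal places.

Answer: 25.4137 -1.2513

Derivation:
joint[0] = (0.0000, 0.0000)  (base)
link 0: phi[0] = -85 = -85 deg
  cos(-85 deg) = 0.0872, sin(-85 deg) = -0.9962
  joint[1] = (0.0000, 0.0000) + 1.1 * (0.0872, -0.9962) = (0.0000 + 0.0959, 0.0000 + -1.0958) = (0.0959, -1.0958)
link 1: phi[1] = -85 + 100 = 15 deg
  cos(15 deg) = 0.9659, sin(15 deg) = 0.2588
  joint[2] = (0.0959, -1.0958) + 8.7 * (0.9659, 0.2588) = (0.0959 + 8.4036, -1.0958 + 2.2517) = (8.4994, 1.1559)
link 2: phi[2] = -85 + 100 + -25 = -10 deg
  cos(-10 deg) = 0.9848, sin(-10 deg) = -0.1736
  joint[3] = (8.4994, 1.1559) + 10.6 * (0.9848, -0.1736) = (8.4994 + 10.4390, 1.1559 + -1.8407) = (18.9384, -0.6848)
link 3: phi[3] = -85 + 100 + -25 + 5 = -5 deg
  cos(-5 deg) = 0.9962, sin(-5 deg) = -0.0872
  joint[4] = (18.9384, -0.6848) + 6.5 * (0.9962, -0.0872) = (18.9384 + 6.4753, -0.6848 + -0.5665) = (25.4137, -1.2513)
End effector: (25.4137, -1.2513)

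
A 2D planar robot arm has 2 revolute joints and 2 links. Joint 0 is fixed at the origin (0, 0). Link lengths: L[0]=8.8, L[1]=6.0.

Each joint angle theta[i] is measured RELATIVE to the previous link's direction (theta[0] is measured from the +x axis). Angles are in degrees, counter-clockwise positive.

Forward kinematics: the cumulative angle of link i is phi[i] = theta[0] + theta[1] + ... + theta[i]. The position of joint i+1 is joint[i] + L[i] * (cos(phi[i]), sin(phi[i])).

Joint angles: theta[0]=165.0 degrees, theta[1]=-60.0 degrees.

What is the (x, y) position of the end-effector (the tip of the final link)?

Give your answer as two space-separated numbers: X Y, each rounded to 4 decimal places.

joint[0] = (0.0000, 0.0000)  (base)
link 0: phi[0] = 165 = 165 deg
  cos(165 deg) = -0.9659, sin(165 deg) = 0.2588
  joint[1] = (0.0000, 0.0000) + 8.8 * (-0.9659, 0.2588) = (0.0000 + -8.5001, 0.0000 + 2.2776) = (-8.5001, 2.2776)
link 1: phi[1] = 165 + -60 = 105 deg
  cos(105 deg) = -0.2588, sin(105 deg) = 0.9659
  joint[2] = (-8.5001, 2.2776) + 6 * (-0.2588, 0.9659) = (-8.5001 + -1.5529, 2.2776 + 5.7956) = (-10.0531, 8.0732)
End effector: (-10.0531, 8.0732)

Answer: -10.0531 8.0732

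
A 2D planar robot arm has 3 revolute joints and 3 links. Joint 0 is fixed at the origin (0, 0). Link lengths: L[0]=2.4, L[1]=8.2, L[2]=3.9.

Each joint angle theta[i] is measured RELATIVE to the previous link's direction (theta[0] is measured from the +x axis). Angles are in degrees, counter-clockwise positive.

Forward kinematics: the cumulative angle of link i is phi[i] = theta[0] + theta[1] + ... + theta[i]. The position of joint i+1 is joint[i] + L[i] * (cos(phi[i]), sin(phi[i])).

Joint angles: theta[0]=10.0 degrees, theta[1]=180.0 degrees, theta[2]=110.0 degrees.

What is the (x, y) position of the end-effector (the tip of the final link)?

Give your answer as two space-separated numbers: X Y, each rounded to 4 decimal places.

Answer: -3.7619 -4.3847

Derivation:
joint[0] = (0.0000, 0.0000)  (base)
link 0: phi[0] = 10 = 10 deg
  cos(10 deg) = 0.9848, sin(10 deg) = 0.1736
  joint[1] = (0.0000, 0.0000) + 2.4 * (0.9848, 0.1736) = (0.0000 + 2.3635, 0.0000 + 0.4168) = (2.3635, 0.4168)
link 1: phi[1] = 10 + 180 = 190 deg
  cos(190 deg) = -0.9848, sin(190 deg) = -0.1736
  joint[2] = (2.3635, 0.4168) + 8.2 * (-0.9848, -0.1736) = (2.3635 + -8.0754, 0.4168 + -1.4239) = (-5.7119, -1.0072)
link 2: phi[2] = 10 + 180 + 110 = 300 deg
  cos(300 deg) = 0.5000, sin(300 deg) = -0.8660
  joint[3] = (-5.7119, -1.0072) + 3.9 * (0.5000, -0.8660) = (-5.7119 + 1.9500, -1.0072 + -3.3775) = (-3.7619, -4.3847)
End effector: (-3.7619, -4.3847)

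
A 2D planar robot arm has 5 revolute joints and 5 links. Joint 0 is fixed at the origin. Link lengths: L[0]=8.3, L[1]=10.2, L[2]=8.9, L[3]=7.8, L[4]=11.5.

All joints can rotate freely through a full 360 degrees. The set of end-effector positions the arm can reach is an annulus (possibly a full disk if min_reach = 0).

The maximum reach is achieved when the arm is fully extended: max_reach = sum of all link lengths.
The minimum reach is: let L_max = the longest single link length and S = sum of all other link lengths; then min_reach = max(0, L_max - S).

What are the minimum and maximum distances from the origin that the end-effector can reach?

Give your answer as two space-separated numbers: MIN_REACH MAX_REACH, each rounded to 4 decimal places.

Answer: 0.0000 46.7000

Derivation:
Link lengths: [8.3, 10.2, 8.9, 7.8, 11.5]
max_reach = 8.3 + 10.2 + 8.9 + 7.8 + 11.5 = 46.7
L_max = max([8.3, 10.2, 8.9, 7.8, 11.5]) = 11.5
S (sum of others) = 46.7 - 11.5 = 35.2
min_reach = max(0, 11.5 - 35.2) = max(0, -23.7) = 0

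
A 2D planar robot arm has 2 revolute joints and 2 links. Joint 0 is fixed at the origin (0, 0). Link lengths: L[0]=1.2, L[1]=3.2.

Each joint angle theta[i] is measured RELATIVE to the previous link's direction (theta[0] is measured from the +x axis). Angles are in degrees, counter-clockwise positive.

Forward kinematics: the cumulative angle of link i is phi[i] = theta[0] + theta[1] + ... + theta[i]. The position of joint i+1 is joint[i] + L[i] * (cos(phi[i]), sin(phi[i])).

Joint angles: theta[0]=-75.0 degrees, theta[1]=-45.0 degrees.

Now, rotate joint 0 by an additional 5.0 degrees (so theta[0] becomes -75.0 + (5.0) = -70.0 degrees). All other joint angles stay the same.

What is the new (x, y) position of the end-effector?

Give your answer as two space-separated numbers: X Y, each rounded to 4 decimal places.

Answer: -0.9420 -4.0278

Derivation:
joint[0] = (0.0000, 0.0000)  (base)
link 0: phi[0] = -70 = -70 deg
  cos(-70 deg) = 0.3420, sin(-70 deg) = -0.9397
  joint[1] = (0.0000, 0.0000) + 1.2 * (0.3420, -0.9397) = (0.0000 + 0.4104, 0.0000 + -1.1276) = (0.4104, -1.1276)
link 1: phi[1] = -70 + -45 = -115 deg
  cos(-115 deg) = -0.4226, sin(-115 deg) = -0.9063
  joint[2] = (0.4104, -1.1276) + 3.2 * (-0.4226, -0.9063) = (0.4104 + -1.3524, -1.1276 + -2.9002) = (-0.9420, -4.0278)
End effector: (-0.9420, -4.0278)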